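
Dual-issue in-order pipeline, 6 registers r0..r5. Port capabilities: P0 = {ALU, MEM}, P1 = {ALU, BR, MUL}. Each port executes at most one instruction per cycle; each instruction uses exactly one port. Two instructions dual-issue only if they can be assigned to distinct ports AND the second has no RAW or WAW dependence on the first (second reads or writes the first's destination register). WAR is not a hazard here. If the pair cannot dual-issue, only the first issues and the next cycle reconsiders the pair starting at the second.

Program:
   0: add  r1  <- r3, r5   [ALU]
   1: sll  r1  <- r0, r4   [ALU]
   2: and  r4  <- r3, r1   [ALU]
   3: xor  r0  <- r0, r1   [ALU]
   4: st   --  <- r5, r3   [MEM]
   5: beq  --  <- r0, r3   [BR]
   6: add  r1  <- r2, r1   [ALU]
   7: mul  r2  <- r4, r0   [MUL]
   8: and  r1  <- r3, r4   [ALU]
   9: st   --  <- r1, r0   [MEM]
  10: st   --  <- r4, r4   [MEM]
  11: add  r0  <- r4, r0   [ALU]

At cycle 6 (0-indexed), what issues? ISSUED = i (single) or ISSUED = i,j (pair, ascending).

0. add @i0  | WAW r1
1. sll @i1  | RAW r1
2. and/xor @i2&i3  | dual
3. st/beq @i4&i5  | dual
4. add/mul @i6&i7  | dual
5. and @i8  | RAW r1
6. st @i9  | no-port MEM/MEM
7. st/add @i10&i11  | dual

ISSUED = 9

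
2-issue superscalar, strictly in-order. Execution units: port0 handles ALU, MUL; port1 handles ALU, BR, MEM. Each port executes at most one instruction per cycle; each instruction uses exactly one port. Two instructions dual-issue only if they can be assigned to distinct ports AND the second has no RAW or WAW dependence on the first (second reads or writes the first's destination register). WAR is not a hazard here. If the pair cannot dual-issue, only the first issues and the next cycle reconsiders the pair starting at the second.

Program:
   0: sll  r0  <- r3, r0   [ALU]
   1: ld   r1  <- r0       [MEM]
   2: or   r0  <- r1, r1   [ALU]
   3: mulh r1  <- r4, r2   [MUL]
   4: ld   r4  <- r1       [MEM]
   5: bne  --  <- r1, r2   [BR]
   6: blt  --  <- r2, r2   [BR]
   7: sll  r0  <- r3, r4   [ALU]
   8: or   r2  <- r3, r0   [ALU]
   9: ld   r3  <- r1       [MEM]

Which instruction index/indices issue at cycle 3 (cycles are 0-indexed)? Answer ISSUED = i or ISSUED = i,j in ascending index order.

ISSUED = 4

#0 head=0: sll.ALU i0 RAW r0
#1 head=1: ld.MEM i1 RAW r1
#2 head=2: or.ALU;mulh.MUL i2/i3 pair
#3 head=4: ld.MEM i4 no-port MEM/BR
#4 head=5: bne.BR i5 no-port BR/BR
#5 head=6: blt.BR;sll.ALU i6/i7 pair
#6 head=8: or.ALU;ld.MEM i8/i9 pair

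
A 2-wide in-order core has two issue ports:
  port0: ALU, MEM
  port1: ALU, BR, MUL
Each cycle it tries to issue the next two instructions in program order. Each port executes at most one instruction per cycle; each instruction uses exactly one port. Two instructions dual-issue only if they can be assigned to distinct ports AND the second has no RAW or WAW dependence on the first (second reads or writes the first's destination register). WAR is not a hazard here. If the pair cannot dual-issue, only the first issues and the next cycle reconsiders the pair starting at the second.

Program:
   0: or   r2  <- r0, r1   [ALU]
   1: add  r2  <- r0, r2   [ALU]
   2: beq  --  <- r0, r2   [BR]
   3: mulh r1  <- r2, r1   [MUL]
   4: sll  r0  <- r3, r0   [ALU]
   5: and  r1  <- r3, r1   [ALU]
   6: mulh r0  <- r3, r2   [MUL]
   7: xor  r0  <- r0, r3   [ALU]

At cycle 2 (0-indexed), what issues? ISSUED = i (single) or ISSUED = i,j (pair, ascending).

c0: i0 or  RAW+WAW r2
c1: i1 add  RAW r2
c2: i2 beq  no-port BR/MUL
c3: i3,i4 mulh sll  dual
c4: i5,i6 and mulh  dual
c5: i7 xor  tail

ISSUED = 2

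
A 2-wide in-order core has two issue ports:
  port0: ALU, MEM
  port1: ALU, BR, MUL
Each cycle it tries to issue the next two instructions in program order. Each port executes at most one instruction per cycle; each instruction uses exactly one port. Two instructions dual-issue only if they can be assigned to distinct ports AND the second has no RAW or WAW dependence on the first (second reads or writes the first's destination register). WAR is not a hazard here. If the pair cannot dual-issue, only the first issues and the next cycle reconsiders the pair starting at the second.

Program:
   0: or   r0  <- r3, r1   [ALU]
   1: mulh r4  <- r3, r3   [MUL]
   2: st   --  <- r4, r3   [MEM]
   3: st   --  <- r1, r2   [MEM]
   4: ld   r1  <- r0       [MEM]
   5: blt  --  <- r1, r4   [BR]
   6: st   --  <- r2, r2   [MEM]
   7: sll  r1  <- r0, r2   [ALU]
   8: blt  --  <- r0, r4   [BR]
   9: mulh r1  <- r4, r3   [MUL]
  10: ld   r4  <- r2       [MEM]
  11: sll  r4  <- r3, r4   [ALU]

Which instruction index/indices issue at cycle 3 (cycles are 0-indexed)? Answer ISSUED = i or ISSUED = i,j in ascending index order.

ISSUED = 4

[0] i0&i1  or/mulh  -- 2-wide
[1] i2  st  -- no-port MEM/MEM
[2] i3  st  -- no-port MEM/MEM
[3] i4  ld  -- RAW r1
[4] i5&i6  blt/st  -- 2-wide
[5] i7&i8  sll/blt  -- 2-wide
[6] i9&i10  mulh/ld  -- 2-wide
[7] i11  sll  -- tail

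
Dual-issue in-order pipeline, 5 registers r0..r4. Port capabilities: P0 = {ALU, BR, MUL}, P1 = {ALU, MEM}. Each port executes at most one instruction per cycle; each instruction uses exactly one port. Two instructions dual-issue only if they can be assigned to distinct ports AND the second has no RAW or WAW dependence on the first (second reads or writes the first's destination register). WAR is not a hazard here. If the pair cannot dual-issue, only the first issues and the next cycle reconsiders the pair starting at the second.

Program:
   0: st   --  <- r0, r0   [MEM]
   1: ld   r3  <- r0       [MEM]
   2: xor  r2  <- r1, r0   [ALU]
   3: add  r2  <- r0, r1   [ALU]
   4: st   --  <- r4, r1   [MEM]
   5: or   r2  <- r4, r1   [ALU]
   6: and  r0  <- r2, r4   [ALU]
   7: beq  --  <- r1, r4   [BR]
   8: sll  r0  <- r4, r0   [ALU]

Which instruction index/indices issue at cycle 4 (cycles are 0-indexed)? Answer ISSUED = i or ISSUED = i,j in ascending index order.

ISSUED = 6,7

  cy0 -> i0 (st) no-port MEM/MEM
  cy1 -> i1,i2 (ld;xor) dual
  cy2 -> i3,i4 (add;st) dual
  cy3 -> i5 (or) RAW r2
  cy4 -> i6,i7 (and;beq) dual
  cy5 -> i8 (sll) tail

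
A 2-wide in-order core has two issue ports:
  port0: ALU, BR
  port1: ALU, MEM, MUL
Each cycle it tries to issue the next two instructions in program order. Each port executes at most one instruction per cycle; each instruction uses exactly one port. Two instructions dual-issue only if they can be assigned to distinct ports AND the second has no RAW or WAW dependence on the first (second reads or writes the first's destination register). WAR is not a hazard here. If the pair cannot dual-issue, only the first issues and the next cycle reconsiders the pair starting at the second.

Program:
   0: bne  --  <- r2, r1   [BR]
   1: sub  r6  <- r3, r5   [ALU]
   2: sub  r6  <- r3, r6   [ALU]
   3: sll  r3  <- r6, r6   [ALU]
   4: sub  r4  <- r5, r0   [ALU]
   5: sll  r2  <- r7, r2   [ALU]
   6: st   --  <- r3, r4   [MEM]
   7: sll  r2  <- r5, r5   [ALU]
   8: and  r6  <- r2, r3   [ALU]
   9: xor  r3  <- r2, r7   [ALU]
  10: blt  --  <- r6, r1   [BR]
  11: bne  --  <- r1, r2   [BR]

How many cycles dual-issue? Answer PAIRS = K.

c0: i0&i1 bne.BR;sub.ALU  dual
c1: i2 sub.ALU  RAW r6
c2: i3&i4 sll.ALU;sub.ALU  dual
c3: i5&i6 sll.ALU;st.MEM  dual
c4: i7 sll.ALU  RAW r2
c5: i8&i9 and.ALU;xor.ALU  dual
c6: i10 blt.BR  no-port BR/BR
c7: i11 bne.BR  tail

PAIRS = 4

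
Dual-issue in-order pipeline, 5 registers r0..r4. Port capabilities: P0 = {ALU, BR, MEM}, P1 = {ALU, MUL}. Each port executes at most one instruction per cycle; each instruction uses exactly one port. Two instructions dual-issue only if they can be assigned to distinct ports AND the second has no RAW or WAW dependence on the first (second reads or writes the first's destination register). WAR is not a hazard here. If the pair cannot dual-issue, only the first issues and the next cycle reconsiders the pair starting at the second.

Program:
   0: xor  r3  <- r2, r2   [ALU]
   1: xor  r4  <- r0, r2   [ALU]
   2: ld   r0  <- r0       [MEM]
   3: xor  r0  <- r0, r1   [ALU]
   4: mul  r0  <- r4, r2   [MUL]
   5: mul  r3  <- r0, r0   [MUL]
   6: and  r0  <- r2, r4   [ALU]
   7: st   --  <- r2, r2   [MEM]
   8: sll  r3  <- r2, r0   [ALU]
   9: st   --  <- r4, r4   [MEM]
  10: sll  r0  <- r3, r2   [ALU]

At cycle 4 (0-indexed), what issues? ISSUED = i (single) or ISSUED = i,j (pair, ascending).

ISSUED = 5,6

t=0 i0+i1:xor.ALU+xor.ALU ; 2-wide
t=1 i2:ld.MEM ; RAW+WAW r0
t=2 i3:xor.ALU ; WAW r0
t=3 i4:mul.MUL ; no-port MUL/MUL
t=4 i5+i6:mul.MUL+and.ALU ; 2-wide
t=5 i7+i8:st.MEM+sll.ALU ; 2-wide
t=6 i9+i10:st.MEM+sll.ALU ; 2-wide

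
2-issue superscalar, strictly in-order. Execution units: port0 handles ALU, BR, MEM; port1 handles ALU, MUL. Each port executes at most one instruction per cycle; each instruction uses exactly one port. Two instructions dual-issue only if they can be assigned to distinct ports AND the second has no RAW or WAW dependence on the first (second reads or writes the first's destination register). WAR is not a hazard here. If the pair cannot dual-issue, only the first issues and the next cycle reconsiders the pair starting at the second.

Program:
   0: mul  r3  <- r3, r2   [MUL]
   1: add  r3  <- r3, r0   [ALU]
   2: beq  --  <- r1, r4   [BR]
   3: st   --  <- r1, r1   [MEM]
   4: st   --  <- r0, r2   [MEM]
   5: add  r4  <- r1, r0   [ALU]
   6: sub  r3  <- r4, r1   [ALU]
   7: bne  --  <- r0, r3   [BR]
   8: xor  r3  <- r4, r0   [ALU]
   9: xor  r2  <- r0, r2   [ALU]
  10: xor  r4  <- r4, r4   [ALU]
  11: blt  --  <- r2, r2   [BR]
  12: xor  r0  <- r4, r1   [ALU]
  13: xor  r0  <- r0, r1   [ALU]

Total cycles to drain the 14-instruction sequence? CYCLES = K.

0. mul.MUL @i0  | RAW+WAW r3
1. add.ALU;beq.BR @i1&i2  | pair
2. st.MEM @i3  | no-port MEM/MEM
3. st.MEM;add.ALU @i4&i5  | pair
4. sub.ALU @i6  | RAW r3
5. bne.BR;xor.ALU @i7&i8  | pair
6. xor.ALU;xor.ALU @i9&i10  | pair
7. blt.BR;xor.ALU @i11&i12  | pair
8. xor.ALU @i13  | tail

CYCLES = 9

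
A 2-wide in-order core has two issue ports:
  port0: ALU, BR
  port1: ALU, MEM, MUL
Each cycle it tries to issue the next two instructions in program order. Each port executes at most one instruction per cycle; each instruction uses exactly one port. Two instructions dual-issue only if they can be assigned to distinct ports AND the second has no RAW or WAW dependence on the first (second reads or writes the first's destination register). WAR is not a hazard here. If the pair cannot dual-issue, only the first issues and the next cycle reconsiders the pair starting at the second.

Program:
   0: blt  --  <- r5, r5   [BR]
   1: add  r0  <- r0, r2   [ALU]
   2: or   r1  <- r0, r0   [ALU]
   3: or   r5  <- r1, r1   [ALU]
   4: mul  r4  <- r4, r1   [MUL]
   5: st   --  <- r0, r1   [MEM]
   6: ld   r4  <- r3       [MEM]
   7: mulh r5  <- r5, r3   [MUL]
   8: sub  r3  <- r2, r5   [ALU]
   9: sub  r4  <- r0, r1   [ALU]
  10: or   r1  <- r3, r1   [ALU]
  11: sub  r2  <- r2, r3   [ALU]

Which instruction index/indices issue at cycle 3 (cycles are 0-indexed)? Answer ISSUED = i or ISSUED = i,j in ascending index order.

ISSUED = 5

#0 head=0: blt+add i0+i1 dual
#1 head=2: or i2 RAW r1
#2 head=3: or+mul i3+i4 dual
#3 head=5: st i5 no-port MEM/MEM
#4 head=6: ld i6 no-port MEM/MUL
#5 head=7: mulh i7 RAW r5
#6 head=8: sub+sub i8+i9 dual
#7 head=10: or+sub i10+i11 dual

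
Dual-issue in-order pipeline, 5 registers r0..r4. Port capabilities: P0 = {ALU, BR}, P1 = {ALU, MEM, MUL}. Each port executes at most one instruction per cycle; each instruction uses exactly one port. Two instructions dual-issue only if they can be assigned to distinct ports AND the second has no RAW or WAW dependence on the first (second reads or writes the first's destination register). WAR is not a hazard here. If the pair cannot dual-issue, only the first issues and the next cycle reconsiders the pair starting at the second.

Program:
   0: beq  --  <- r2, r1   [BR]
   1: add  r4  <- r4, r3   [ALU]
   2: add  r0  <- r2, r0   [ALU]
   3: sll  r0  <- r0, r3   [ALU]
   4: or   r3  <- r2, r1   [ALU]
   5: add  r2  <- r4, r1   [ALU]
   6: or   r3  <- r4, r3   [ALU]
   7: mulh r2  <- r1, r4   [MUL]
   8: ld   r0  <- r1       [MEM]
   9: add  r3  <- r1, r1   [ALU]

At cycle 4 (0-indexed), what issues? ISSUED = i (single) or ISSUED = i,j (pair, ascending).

[0] i0+i1  beq.BR/add.ALU  -- 2-wide
[1] i2  add.ALU  -- RAW+WAW r0
[2] i3+i4  sll.ALU/or.ALU  -- 2-wide
[3] i5+i6  add.ALU/or.ALU  -- 2-wide
[4] i7  mulh.MUL  -- no-port MUL/MEM
[5] i8+i9  ld.MEM/add.ALU  -- 2-wide

ISSUED = 7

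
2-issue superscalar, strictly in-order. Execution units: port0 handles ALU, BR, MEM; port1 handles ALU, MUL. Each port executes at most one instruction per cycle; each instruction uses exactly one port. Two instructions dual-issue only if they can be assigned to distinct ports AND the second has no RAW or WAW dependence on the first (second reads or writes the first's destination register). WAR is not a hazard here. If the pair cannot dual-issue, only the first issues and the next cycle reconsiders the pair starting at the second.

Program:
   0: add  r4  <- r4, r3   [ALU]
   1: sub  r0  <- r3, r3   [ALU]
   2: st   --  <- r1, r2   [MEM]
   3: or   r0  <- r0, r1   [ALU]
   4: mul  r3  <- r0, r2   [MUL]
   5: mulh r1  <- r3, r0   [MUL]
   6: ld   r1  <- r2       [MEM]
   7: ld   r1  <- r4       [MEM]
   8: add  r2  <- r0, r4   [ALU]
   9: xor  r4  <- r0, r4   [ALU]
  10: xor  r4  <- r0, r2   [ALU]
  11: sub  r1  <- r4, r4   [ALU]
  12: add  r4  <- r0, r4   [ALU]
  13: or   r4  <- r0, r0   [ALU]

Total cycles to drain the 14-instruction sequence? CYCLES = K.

CYCLES = 10

#0 head=0: add/sub i0,i1 2-wide
#1 head=2: st/or i2,i3 2-wide
#2 head=4: mul i4 no-port MUL/MUL
#3 head=5: mulh i5 WAW r1
#4 head=6: ld i6 no-port MEM/MEM
#5 head=7: ld/add i7,i8 2-wide
#6 head=9: xor i9 WAW r4
#7 head=10: xor i10 RAW r4
#8 head=11: sub/add i11,i12 2-wide
#9 head=13: or i13 tail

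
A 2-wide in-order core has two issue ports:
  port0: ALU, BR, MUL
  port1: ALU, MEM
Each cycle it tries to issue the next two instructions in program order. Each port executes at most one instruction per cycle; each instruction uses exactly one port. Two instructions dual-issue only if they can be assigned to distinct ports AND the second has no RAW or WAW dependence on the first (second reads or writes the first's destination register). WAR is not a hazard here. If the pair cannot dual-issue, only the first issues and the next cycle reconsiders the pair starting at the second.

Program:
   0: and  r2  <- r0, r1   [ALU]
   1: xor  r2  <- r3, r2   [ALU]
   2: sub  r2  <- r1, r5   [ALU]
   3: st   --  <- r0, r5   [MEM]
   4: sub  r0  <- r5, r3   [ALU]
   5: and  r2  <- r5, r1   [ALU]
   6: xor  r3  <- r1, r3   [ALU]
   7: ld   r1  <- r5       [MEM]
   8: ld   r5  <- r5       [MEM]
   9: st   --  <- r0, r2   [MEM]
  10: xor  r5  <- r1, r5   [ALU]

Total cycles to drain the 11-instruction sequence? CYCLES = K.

  cy0 -> i0 (and) RAW+WAW r2
  cy1 -> i1 (xor) WAW r2
  cy2 -> i2,i3 (sub st) 2-wide
  cy3 -> i4,i5 (sub and) 2-wide
  cy4 -> i6,i7 (xor ld) 2-wide
  cy5 -> i8 (ld) no-port MEM/MEM
  cy6 -> i9,i10 (st xor) 2-wide

CYCLES = 7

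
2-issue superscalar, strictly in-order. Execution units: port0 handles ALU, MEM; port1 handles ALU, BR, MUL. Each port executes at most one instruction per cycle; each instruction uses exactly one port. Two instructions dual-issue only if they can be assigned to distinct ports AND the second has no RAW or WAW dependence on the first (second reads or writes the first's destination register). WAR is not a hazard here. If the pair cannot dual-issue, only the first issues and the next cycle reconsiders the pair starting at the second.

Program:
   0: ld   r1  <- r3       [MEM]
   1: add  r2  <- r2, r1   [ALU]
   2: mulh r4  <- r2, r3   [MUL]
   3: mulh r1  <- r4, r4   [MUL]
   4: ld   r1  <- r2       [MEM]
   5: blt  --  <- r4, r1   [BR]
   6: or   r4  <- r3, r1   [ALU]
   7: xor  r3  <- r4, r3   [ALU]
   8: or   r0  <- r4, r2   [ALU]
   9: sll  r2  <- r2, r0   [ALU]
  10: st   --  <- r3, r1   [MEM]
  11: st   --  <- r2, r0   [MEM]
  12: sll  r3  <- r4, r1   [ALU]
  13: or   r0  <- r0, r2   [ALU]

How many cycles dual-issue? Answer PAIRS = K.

PAIRS = 4

t=0 i0:ld ; RAW r1
t=1 i1:add ; RAW r2
t=2 i2:mulh ; no-port MUL/MUL
t=3 i3:mulh ; WAW r1
t=4 i4:ld ; RAW r1
t=5 i5,i6:blt/or ; dual
t=6 i7,i8:xor/or ; dual
t=7 i9,i10:sll/st ; dual
t=8 i11,i12:st/sll ; dual
t=9 i13:or ; tail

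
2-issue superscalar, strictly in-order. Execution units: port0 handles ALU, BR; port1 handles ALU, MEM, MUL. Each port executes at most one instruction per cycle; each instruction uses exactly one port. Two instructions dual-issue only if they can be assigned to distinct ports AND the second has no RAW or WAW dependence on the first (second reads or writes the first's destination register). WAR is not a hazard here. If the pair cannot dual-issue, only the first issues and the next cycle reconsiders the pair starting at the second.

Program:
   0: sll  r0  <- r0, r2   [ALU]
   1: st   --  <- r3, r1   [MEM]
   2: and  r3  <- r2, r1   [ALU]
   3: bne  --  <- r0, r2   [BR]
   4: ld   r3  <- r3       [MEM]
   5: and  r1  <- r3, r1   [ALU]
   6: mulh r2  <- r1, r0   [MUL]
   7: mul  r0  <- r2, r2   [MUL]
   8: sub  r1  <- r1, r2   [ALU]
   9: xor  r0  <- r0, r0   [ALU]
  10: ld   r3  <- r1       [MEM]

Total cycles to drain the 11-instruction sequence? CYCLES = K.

CYCLES = 7

0. sll.ALU+st.MEM @i0,i1  | dual
1. and.ALU+bne.BR @i2,i3  | dual
2. ld.MEM @i4  | RAW r3
3. and.ALU @i5  | RAW r1
4. mulh.MUL @i6  | no-port MUL/MUL
5. mul.MUL+sub.ALU @i7,i8  | dual
6. xor.ALU+ld.MEM @i9,i10  | dual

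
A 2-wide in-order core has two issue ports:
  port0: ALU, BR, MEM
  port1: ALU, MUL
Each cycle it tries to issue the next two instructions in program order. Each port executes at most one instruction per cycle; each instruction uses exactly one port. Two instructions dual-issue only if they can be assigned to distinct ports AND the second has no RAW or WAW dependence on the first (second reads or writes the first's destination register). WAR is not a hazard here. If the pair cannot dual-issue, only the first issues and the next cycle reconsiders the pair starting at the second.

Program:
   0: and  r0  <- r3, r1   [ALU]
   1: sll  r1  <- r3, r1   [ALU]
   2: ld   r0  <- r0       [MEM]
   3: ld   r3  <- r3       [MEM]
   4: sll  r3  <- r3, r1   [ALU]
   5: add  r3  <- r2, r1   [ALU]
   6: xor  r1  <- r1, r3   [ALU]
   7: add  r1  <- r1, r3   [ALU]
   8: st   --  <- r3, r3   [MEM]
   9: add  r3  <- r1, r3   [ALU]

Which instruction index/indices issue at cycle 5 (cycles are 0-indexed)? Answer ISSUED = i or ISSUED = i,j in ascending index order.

[0] i0/i1  and/sll  -- pair
[1] i2  ld  -- no-port MEM/MEM
[2] i3  ld  -- RAW+WAW r3
[3] i4  sll  -- WAW r3
[4] i5  add  -- RAW r3
[5] i6  xor  -- RAW+WAW r1
[6] i7/i8  add/st  -- pair
[7] i9  add  -- tail

ISSUED = 6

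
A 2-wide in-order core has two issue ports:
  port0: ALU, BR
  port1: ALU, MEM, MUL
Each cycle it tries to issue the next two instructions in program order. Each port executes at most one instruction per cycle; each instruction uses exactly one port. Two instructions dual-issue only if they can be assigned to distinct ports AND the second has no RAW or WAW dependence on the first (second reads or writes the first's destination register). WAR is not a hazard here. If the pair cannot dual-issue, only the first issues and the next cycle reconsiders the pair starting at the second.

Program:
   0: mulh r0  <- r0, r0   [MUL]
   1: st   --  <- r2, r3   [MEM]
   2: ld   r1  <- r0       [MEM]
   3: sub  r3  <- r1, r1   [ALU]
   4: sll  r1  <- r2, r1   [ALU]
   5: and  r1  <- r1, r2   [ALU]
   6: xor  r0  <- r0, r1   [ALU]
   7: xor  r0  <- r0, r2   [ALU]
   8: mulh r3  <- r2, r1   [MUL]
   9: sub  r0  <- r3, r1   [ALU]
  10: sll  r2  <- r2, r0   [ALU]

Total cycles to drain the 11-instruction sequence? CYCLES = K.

CYCLES = 9

[0] i0  mulh  -- no-port MUL/MEM
[1] i1  st  -- no-port MEM/MEM
[2] i2  ld  -- RAW r1
[3] i3/i4  sub;sll  -- pair
[4] i5  and  -- RAW r1
[5] i6  xor  -- RAW+WAW r0
[6] i7/i8  xor;mulh  -- pair
[7] i9  sub  -- RAW r0
[8] i10  sll  -- tail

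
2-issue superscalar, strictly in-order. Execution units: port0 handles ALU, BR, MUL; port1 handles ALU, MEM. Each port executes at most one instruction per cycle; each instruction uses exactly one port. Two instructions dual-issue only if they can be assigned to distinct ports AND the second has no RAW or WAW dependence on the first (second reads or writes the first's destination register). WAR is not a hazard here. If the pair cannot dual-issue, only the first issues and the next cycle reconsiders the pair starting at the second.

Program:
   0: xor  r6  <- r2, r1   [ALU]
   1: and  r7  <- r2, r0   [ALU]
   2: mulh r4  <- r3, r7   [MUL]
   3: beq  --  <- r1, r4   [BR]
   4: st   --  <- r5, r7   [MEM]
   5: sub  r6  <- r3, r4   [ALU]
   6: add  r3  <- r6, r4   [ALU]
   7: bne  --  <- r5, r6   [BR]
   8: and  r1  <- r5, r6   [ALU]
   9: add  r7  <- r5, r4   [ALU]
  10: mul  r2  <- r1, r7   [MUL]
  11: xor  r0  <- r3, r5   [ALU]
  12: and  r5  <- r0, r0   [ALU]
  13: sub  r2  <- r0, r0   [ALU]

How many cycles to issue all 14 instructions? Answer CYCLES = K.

c0: i0/i1 xor and  dual
c1: i2 mulh  no-port MUL/BR
c2: i3/i4 beq st  dual
c3: i5 sub  RAW r6
c4: i6/i7 add bne  dual
c5: i8/i9 and add  dual
c6: i10/i11 mul xor  dual
c7: i12/i13 and sub  dual

CYCLES = 8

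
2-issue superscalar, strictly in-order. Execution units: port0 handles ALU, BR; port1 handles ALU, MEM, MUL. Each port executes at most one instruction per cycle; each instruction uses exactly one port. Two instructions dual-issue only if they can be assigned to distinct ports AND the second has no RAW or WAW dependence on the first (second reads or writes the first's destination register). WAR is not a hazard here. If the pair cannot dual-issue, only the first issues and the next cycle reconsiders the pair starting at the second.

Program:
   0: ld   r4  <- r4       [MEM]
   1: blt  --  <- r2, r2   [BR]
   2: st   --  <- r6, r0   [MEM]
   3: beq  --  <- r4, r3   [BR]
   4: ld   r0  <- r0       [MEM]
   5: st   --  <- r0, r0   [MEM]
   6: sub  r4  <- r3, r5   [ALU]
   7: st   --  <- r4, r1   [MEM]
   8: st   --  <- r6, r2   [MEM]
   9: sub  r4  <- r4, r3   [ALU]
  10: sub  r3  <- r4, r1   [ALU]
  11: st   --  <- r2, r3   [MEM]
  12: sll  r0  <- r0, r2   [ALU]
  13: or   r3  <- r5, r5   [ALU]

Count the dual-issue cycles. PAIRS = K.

c0: i0&i1 ld.MEM+blt.BR  pair
c1: i2&i3 st.MEM+beq.BR  pair
c2: i4 ld.MEM  no-port MEM/MEM
c3: i5&i6 st.MEM+sub.ALU  pair
c4: i7 st.MEM  no-port MEM/MEM
c5: i8&i9 st.MEM+sub.ALU  pair
c6: i10 sub.ALU  RAW r3
c7: i11&i12 st.MEM+sll.ALU  pair
c8: i13 or.ALU  tail

PAIRS = 5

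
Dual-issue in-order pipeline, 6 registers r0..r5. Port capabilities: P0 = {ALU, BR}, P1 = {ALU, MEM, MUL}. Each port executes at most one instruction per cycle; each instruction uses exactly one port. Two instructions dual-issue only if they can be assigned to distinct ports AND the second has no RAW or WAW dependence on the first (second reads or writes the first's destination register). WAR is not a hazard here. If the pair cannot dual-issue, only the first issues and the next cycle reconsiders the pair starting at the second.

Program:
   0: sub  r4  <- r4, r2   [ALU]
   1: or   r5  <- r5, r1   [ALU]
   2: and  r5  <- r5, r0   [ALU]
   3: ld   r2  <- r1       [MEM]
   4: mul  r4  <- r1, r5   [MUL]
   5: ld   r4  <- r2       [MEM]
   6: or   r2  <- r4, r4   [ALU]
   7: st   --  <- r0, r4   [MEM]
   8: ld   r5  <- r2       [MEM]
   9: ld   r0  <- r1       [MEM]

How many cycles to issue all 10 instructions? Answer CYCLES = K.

CYCLES = 7

c0: i0/i1 sub;or  2-wide
c1: i2/i3 and;ld  2-wide
c2: i4 mul  no-port MUL/MEM
c3: i5 ld  RAW r4
c4: i6/i7 or;st  2-wide
c5: i8 ld  no-port MEM/MEM
c6: i9 ld  tail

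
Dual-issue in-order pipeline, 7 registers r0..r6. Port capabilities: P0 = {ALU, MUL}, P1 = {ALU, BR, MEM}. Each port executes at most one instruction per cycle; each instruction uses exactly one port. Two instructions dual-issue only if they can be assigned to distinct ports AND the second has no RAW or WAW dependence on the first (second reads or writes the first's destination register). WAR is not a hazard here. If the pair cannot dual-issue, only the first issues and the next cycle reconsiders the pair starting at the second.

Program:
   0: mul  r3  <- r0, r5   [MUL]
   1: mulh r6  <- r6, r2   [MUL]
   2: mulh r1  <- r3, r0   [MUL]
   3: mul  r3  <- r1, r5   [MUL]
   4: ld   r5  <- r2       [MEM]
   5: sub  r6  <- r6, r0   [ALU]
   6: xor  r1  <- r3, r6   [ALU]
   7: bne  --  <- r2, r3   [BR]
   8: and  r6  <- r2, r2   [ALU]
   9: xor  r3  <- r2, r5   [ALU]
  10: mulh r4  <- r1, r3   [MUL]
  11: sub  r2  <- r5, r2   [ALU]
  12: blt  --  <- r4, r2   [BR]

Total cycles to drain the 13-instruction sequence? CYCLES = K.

#0 head=0: mul.MUL i0 no-port MUL/MUL
#1 head=1: mulh.MUL i1 no-port MUL/MUL
#2 head=2: mulh.MUL i2 no-port MUL/MUL
#3 head=3: mul.MUL/ld.MEM i3,i4 2-wide
#4 head=5: sub.ALU i5 RAW r6
#5 head=6: xor.ALU/bne.BR i6,i7 2-wide
#6 head=8: and.ALU/xor.ALU i8,i9 2-wide
#7 head=10: mulh.MUL/sub.ALU i10,i11 2-wide
#8 head=12: blt.BR i12 tail

CYCLES = 9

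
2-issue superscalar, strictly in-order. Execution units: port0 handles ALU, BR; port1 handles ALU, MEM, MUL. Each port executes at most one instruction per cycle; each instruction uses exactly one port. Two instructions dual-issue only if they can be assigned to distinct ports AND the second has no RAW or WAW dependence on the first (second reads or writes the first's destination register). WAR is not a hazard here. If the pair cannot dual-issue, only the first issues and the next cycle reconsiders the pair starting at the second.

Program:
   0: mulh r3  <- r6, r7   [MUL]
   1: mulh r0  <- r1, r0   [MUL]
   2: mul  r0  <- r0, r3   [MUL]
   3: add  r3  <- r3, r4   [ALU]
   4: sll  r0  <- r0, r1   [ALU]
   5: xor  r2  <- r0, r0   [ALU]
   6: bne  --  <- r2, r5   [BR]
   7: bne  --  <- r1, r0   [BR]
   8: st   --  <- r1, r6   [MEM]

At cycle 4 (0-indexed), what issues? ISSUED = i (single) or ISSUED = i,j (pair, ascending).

#0 head=0: mulh i0 no-port MUL/MUL
#1 head=1: mulh i1 no-port MUL/MUL
#2 head=2: mul add i2/i3 dual
#3 head=4: sll i4 RAW r0
#4 head=5: xor i5 RAW r2
#5 head=6: bne i6 no-port BR/BR
#6 head=7: bne st i7/i8 dual

ISSUED = 5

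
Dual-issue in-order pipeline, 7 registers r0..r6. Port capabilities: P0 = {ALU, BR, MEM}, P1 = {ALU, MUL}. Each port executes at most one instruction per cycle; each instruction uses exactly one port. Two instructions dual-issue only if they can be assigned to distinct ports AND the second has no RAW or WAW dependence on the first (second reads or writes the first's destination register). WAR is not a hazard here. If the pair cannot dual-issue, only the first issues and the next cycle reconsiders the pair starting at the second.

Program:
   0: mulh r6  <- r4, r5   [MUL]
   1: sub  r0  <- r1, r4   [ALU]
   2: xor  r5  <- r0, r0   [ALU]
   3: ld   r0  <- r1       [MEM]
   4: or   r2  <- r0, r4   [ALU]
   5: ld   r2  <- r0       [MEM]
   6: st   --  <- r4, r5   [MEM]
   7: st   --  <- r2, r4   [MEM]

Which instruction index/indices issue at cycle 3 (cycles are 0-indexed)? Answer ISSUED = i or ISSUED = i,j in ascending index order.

ISSUED = 5

#0 head=0: mulh.MUL sub.ALU i0+i1 2-wide
#1 head=2: xor.ALU ld.MEM i2+i3 2-wide
#2 head=4: or.ALU i4 WAW r2
#3 head=5: ld.MEM i5 no-port MEM/MEM
#4 head=6: st.MEM i6 no-port MEM/MEM
#5 head=7: st.MEM i7 tail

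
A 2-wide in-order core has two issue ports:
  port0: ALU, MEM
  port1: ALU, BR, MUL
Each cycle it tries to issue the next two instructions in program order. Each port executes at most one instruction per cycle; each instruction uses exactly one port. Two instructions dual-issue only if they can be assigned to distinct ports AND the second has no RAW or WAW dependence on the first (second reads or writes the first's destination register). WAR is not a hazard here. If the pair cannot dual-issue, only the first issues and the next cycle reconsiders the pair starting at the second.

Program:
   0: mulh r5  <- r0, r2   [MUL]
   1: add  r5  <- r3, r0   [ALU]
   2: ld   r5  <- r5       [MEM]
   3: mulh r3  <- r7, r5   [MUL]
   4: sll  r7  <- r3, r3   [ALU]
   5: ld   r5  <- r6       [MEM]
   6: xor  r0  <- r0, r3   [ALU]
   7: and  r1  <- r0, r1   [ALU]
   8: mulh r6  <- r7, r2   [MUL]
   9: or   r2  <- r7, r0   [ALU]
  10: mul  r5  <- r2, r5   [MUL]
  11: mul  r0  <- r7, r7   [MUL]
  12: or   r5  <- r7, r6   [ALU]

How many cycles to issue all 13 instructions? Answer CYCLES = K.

CYCLES = 10

[0] i0  mulh  -- WAW r5
[1] i1  add  -- RAW+WAW r5
[2] i2  ld  -- RAW r5
[3] i3  mulh  -- RAW r3
[4] i4&i5  sll;ld  -- dual
[5] i6  xor  -- RAW r0
[6] i7&i8  and;mulh  -- dual
[7] i9  or  -- RAW r2
[8] i10  mul  -- no-port MUL/MUL
[9] i11&i12  mul;or  -- dual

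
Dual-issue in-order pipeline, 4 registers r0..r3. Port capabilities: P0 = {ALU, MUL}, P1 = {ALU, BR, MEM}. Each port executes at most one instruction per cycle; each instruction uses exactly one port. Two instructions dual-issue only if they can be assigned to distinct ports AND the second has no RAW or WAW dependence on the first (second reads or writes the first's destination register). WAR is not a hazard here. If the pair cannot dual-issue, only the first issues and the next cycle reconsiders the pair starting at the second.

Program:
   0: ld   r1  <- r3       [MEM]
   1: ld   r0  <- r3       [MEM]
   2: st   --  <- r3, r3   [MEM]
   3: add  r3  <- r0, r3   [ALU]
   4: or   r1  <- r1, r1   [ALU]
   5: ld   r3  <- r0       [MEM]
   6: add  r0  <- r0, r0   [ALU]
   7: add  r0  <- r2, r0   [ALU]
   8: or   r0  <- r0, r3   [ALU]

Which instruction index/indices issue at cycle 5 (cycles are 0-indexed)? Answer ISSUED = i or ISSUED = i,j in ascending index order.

0. ld.MEM @i0  | no-port MEM/MEM
1. ld.MEM @i1  | no-port MEM/MEM
2. st.MEM+add.ALU @i2/i3  | pair
3. or.ALU+ld.MEM @i4/i5  | pair
4. add.ALU @i6  | RAW+WAW r0
5. add.ALU @i7  | RAW+WAW r0
6. or.ALU @i8  | tail

ISSUED = 7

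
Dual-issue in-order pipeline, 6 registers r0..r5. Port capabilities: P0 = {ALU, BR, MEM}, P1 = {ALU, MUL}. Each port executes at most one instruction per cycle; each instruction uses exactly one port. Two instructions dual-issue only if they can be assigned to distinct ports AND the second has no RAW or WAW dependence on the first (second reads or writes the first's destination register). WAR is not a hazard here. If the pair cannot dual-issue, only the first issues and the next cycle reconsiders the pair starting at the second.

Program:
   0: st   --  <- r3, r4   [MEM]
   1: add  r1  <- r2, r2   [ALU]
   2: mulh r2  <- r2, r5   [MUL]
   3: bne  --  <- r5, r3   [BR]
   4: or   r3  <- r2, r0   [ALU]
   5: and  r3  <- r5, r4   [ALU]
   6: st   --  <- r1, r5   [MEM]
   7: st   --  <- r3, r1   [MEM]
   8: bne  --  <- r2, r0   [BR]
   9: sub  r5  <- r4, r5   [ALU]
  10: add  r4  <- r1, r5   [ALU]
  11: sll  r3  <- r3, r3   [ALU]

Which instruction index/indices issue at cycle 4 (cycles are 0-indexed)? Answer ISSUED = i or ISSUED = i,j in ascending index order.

  cy0 -> i0/i1 (st.MEM/add.ALU) dual
  cy1 -> i2/i3 (mulh.MUL/bne.BR) dual
  cy2 -> i4 (or.ALU) WAW r3
  cy3 -> i5/i6 (and.ALU/st.MEM) dual
  cy4 -> i7 (st.MEM) no-port MEM/BR
  cy5 -> i8/i9 (bne.BR/sub.ALU) dual
  cy6 -> i10/i11 (add.ALU/sll.ALU) dual

ISSUED = 7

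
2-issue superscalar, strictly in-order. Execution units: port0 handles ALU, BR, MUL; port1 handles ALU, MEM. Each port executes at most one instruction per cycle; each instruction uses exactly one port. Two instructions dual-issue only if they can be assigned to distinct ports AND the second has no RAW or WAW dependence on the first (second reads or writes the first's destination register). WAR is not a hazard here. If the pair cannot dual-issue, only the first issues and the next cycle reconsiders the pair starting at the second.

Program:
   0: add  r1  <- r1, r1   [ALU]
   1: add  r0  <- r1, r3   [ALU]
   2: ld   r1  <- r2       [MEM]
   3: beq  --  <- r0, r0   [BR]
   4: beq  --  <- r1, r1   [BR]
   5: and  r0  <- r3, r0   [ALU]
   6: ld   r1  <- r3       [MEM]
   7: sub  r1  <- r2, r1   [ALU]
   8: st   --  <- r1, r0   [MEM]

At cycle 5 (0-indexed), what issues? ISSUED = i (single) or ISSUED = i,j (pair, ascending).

t=0 i0:add ; RAW r1
t=1 i1&i2:add+ld ; dual
t=2 i3:beq ; no-port BR/BR
t=3 i4&i5:beq+and ; dual
t=4 i6:ld ; RAW+WAW r1
t=5 i7:sub ; RAW r1
t=6 i8:st ; tail

ISSUED = 7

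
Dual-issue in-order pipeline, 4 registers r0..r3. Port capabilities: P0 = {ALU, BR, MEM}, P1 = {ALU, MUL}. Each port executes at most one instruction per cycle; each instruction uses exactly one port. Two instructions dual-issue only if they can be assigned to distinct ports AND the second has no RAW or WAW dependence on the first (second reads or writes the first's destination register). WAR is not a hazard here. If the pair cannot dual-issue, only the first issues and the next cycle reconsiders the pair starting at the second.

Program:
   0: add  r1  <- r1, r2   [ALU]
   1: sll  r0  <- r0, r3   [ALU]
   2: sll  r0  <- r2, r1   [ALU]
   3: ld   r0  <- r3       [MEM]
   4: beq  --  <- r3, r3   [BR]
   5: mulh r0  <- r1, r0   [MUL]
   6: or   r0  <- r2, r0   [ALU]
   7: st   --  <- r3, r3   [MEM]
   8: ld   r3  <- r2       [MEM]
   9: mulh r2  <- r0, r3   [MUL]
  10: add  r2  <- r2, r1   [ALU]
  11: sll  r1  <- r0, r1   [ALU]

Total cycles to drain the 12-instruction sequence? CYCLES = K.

CYCLES = 8

c0: i0/i1 add.ALU;sll.ALU  2-wide
c1: i2 sll.ALU  WAW r0
c2: i3 ld.MEM  no-port MEM/BR
c3: i4/i5 beq.BR;mulh.MUL  2-wide
c4: i6/i7 or.ALU;st.MEM  2-wide
c5: i8 ld.MEM  RAW r3
c6: i9 mulh.MUL  RAW+WAW r2
c7: i10/i11 add.ALU;sll.ALU  2-wide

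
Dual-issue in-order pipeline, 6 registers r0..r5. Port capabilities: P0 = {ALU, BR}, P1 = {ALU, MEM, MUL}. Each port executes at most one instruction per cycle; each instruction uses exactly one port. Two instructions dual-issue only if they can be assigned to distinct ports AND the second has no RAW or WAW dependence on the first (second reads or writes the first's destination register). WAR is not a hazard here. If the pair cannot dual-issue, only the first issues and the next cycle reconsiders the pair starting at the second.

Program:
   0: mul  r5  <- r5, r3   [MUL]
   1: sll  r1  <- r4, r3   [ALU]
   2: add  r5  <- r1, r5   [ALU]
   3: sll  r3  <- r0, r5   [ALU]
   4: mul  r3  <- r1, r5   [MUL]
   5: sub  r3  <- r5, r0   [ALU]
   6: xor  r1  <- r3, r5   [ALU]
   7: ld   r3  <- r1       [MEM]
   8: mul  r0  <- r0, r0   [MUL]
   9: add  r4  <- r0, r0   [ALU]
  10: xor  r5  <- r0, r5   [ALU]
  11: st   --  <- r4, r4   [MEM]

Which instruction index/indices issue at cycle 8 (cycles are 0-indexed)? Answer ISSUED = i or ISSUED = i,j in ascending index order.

0. mul.MUL;sll.ALU @i0/i1  | dual
1. add.ALU @i2  | RAW r5
2. sll.ALU @i3  | WAW r3
3. mul.MUL @i4  | WAW r3
4. sub.ALU @i5  | RAW r3
5. xor.ALU @i6  | RAW r1
6. ld.MEM @i7  | no-port MEM/MUL
7. mul.MUL @i8  | RAW r0
8. add.ALU;xor.ALU @i9/i10  | dual
9. st.MEM @i11  | tail

ISSUED = 9,10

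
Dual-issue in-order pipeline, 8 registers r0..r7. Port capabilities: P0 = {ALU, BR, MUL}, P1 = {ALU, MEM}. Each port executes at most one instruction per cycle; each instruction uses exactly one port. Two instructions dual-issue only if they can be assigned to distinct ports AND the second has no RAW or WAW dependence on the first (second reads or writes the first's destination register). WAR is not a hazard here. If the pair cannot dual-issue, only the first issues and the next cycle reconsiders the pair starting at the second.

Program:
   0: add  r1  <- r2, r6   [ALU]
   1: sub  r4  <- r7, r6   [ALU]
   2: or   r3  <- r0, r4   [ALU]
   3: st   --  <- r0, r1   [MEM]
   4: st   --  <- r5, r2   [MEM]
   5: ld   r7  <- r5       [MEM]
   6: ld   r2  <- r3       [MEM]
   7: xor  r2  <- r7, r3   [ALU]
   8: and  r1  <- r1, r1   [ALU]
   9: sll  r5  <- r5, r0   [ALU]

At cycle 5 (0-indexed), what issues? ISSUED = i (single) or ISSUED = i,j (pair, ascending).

ISSUED = 7,8

0. add/sub @i0/i1  | dual
1. or/st @i2/i3  | dual
2. st @i4  | no-port MEM/MEM
3. ld @i5  | no-port MEM/MEM
4. ld @i6  | WAW r2
5. xor/and @i7/i8  | dual
6. sll @i9  | tail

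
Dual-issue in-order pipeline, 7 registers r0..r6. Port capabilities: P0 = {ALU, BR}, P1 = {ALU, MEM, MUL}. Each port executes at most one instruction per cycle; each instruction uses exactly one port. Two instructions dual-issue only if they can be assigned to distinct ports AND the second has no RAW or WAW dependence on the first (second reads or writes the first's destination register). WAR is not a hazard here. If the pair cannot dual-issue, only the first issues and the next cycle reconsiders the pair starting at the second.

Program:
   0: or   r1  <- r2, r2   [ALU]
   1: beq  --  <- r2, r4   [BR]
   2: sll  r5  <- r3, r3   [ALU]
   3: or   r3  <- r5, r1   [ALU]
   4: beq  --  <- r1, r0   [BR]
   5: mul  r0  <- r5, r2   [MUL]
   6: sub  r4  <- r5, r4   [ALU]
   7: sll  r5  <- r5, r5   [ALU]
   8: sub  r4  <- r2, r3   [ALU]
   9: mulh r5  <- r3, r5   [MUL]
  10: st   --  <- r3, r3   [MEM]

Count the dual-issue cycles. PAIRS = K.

[0] i0,i1  or;beq  -- pair
[1] i2  sll  -- RAW r5
[2] i3,i4  or;beq  -- pair
[3] i5,i6  mul;sub  -- pair
[4] i7,i8  sll;sub  -- pair
[5] i9  mulh  -- no-port MUL/MEM
[6] i10  st  -- tail

PAIRS = 4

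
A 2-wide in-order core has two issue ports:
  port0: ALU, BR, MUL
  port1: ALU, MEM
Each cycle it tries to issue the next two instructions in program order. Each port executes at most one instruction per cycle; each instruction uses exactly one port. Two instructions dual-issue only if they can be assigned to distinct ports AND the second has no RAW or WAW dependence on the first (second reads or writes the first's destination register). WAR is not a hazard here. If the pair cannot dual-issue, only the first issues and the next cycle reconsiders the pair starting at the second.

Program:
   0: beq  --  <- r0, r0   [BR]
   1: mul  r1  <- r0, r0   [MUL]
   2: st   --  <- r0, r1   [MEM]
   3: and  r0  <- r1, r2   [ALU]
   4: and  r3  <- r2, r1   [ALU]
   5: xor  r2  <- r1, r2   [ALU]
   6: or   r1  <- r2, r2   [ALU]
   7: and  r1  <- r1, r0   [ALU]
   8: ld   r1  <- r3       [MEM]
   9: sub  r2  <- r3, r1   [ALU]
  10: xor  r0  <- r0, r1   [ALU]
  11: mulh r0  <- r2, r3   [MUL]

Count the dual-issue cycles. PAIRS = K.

PAIRS = 3

c0: i0 beq.BR  no-port BR/MUL
c1: i1 mul.MUL  RAW r1
c2: i2&i3 st.MEM;and.ALU  pair
c3: i4&i5 and.ALU;xor.ALU  pair
c4: i6 or.ALU  RAW+WAW r1
c5: i7 and.ALU  WAW r1
c6: i8 ld.MEM  RAW r1
c7: i9&i10 sub.ALU;xor.ALU  pair
c8: i11 mulh.MUL  tail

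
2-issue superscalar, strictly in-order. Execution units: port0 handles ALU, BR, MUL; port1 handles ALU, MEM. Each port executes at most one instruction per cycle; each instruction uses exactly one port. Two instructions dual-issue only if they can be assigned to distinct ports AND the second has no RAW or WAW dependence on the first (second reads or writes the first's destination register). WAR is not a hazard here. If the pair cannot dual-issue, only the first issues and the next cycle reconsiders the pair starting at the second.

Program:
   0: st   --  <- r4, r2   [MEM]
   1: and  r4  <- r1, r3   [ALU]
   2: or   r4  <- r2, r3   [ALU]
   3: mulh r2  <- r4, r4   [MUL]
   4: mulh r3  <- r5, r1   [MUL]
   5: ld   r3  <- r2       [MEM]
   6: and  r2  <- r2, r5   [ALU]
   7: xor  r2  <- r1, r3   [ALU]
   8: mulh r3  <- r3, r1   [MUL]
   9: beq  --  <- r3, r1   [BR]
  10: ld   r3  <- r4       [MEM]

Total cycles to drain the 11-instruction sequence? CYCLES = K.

0. st/and @i0/i1  | dual
1. or @i2  | RAW r4
2. mulh @i3  | no-port MUL/MUL
3. mulh @i4  | WAW r3
4. ld/and @i5/i6  | dual
5. xor/mulh @i7/i8  | dual
6. beq/ld @i9/i10  | dual

CYCLES = 7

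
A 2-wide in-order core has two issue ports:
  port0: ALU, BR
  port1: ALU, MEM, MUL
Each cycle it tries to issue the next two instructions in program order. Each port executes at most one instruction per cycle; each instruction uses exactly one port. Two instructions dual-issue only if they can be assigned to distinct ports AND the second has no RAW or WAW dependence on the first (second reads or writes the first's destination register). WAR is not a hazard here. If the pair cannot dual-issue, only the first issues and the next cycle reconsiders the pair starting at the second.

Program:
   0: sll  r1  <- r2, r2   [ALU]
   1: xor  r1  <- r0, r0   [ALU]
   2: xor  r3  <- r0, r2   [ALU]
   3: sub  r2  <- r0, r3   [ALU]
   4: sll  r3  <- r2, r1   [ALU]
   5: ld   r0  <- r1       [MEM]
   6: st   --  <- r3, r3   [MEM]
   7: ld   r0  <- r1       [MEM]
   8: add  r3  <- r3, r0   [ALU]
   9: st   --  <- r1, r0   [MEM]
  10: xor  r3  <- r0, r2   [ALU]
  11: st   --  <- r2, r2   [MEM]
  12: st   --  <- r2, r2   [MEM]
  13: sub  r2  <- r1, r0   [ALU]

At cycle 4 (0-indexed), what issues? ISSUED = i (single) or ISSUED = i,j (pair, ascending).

ISSUED = 6

#0 head=0: sll i0 WAW r1
#1 head=1: xor/xor i1,i2 pair
#2 head=3: sub i3 RAW r2
#3 head=4: sll/ld i4,i5 pair
#4 head=6: st i6 no-port MEM/MEM
#5 head=7: ld i7 RAW r0
#6 head=8: add/st i8,i9 pair
#7 head=10: xor/st i10,i11 pair
#8 head=12: st/sub i12,i13 pair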